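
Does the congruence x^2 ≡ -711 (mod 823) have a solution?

Reduce the numerator: -711 ≡ 112 (mod 823), so (-711/823) = (112/823).
Factor out 2: 112 = 2^4·7. Since 823 ≡ 7 (mod 8), (2/823) = +1, and (2/823)^4 = +1. Now have (7/823).
Both 7 ≡ 3 and 823 ≡ 3 (mod 4), so reciprocity gives (7/823) = -(823/7). Reduce: 823 ≡ 4 (mod 7). Now have -(4/7).
Factor out 2: 4 = 2^2. Since 7 ≡ 7 (mod 8), (2/7) = +1, and (2/7)^2 = +1. Now have -(1/7).
(1/7) = 1. Collecting the sign factors: -1.
(-711/823) = -1, and 823 is prime, so -711 is not a quadratic residue mod 823.

no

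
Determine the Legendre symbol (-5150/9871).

-1

(-5150/9871)
  = -(5150/9871)    [9871 ≡ 3 mod 4 ⇒ (-1/9871) = -1]
  = -(2575/9871)    [9871 ≡ 7 mod 8 ⇒ (2/9871) = +1]
  = (9871/2575)    [QR: both ≡ 3 mod 4, sign flips]
  = (2146/2575)    [9871 ≡ 2146 mod 2575]
  = (1073/2575)    [2575 ≡ 7 mod 8 ⇒ (2/2575) = +1]
  = (2575/1073)    [QR: 1073 ≡ 1 mod 4, sign kept]
  = (429/1073)    [2575 ≡ 429 mod 1073]
  = (1073/429)    [QR: 429 ≡ 1 mod 4, sign kept]
  = (215/429)    [1073 ≡ 215 mod 429]
  = (429/215)    [QR: 429 ≡ 1 mod 4, sign kept]
  = (214/215)    [429 ≡ 214 mod 215]
  = (107/215)    [215 ≡ 7 mod 8 ⇒ (2/215) = +1]
  = -(215/107)    [QR: both ≡ 3 mod 4, sign flips]
  = -(1/107)    [215 ≡ 1 mod 107]
  = -1    [(1/107) = 1]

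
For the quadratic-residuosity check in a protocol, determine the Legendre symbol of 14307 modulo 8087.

(14307|8087)
  = (6220|8087)    [14307 ≡ 6220 mod 8087]
  = (1555|8087)    [8087 ≡ 7 mod 8 ⇒ (2|8087)^2 = +1]
  = -(8087|1555)    [QR: both ≡ 3 mod 4, sign flips]
  = -(312|1555)    [8087 ≡ 312 mod 1555]
  = (39|1555)    [1555 ≡ 3 mod 8 ⇒ (2|1555)^3 = -1]
  = -(1555|39)    [QR: both ≡ 3 mod 4, sign flips]
  = -(34|39)    [1555 ≡ 34 mod 39]
  = -(17|39)    [39 ≡ 7 mod 8 ⇒ (2|39) = +1]
  = -(39|17)    [QR: 17 ≡ 1 mod 4, sign kept]
  = -(5|17)    [39 ≡ 5 mod 17]
  = -(17|5)    [QR: 5 ≡ 1 mod 4, sign kept]
  = -(2|5)    [17 ≡ 2 mod 5]
  = (1|5)    [5 ≡ 5 mod 8 ⇒ (2|5) = -1]
  = 1    [(1|5) = 1]

1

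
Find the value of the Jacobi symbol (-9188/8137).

Pull out -1: (-9188/8137) = (-1/8137)·(9188/8137). Since 8137 ≡ 1 (mod 4), (-1/8137) = +1. Now have (9188/8137).
Reduce the numerator: 9188 ≡ 1051 (mod 8137), so (9188/8137) = (1051/8137).
8137 ≡ 1 (mod 4), so quadratic reciprocity gives (1051/8137) = (8137/1051). Reduce: 8137 ≡ 780 (mod 1051). Now have (780/1051).
Factor out 2: 780 = 2^2·195. Since 1051 ≡ 3 (mod 8), (2/1051) = -1, and (2/1051)^2 = +1. Now have (195/1051).
Both 195 ≡ 3 and 1051 ≡ 3 (mod 4), so reciprocity gives (195/1051) = -(1051/195). Reduce: 1051 ≡ 76 (mod 195). Now have -(76/195).
Factor out 2: 76 = 2^2·19. Since 195 ≡ 3 (mod 8), (2/195) = -1, and (2/195)^2 = +1. Now have -(19/195).
Both 19 ≡ 3 and 195 ≡ 3 (mod 4), so reciprocity gives (19/195) = -(195/19). Reduce: 195 ≡ 5 (mod 19). Now have (5/19).
5 ≡ 1 (mod 4), so quadratic reciprocity gives (5/19) = (19/5). Reduce: 19 ≡ 4 (mod 5). Now have (4/5).
Factor out 2: 4 = 2^2. Since 5 ≡ 5 (mod 8), (2/5) = -1, and (2/5)^2 = +1. Now have (1/5).
(1/5) = 1. Collecting the sign factors: 1.

1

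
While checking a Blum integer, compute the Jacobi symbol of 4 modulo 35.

1

(4/35)
  = (1/35)    [35 ≡ 3 mod 8 ⇒ (2/35)^2 = +1]
  = 1    [(1/35) = 1]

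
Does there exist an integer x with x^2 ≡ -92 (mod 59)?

yes

Reduce the numerator: -92 ≡ 26 (mod 59), so (-92/59) = (26/59).
Factor out 2: 26 = 2·13. Since 59 ≡ 3 (mod 8), (2/59) = -1. Now have -(13/59).
13 ≡ 1 (mod 4), so quadratic reciprocity gives (13/59) = (59/13). Reduce: 59 ≡ 7 (mod 13). Now have -(7/13).
13 ≡ 1 (mod 4), so quadratic reciprocity gives (7/13) = (13/7). Reduce: 13 ≡ 6 (mod 7). Now have -(6/7).
Factor out 2: 6 = 2·3. Since 7 ≡ 7 (mod 8), (2/7) = +1. Now have -(3/7).
Both 3 ≡ 3 and 7 ≡ 3 (mod 4), so reciprocity gives (3/7) = -(7/3). Reduce: 7 ≡ 1 (mod 3). Now have (1/3).
(1/3) = 1. Collecting the sign factors: 1.
The Legendre symbol is 1, so x^2 ≡ -92 (mod 59) has solution.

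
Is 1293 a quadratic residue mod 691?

Reduce the numerator: 1293 ≡ 602 (mod 691), so (1293/691) = (602/691).
Factor out 2: 602 = 2·301. Since 691 ≡ 3 (mod 8), (2/691) = -1. Now have -(301/691).
301 ≡ 1 (mod 4), so quadratic reciprocity gives (301/691) = (691/301). Reduce: 691 ≡ 89 (mod 301). Now have -(89/301).
89 ≡ 1 (mod 4), so quadratic reciprocity gives (89/301) = (301/89). Reduce: 301 ≡ 34 (mod 89). Now have -(34/89).
Factor out 2: 34 = 2·17. Since 89 ≡ 1 (mod 8), (2/89) = +1. Now have -(17/89).
17 ≡ 1 (mod 4), so quadratic reciprocity gives (17/89) = (89/17). Reduce: 89 ≡ 4 (mod 17). Now have -(4/17).
Factor out 2: 4 = 2^2. Since 17 ≡ 1 (mod 8), (2/17) = +1, and (2/17)^2 = +1. Now have -(1/17).
(1/17) = 1. Collecting the sign factors: -1.
The Legendre symbol is -1, so x^2 ≡ 1293 (mod 691) has no solution.

no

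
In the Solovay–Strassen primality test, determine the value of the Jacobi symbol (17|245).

-1

(17|245)
  = (245|17)    [QR: 17 ≡ 1 mod 4, sign kept]
  = (7|17)    [245 ≡ 7 mod 17]
  = (17|7)    [QR: 17 ≡ 1 mod 4, sign kept]
  = (3|7)    [17 ≡ 3 mod 7]
  = -(7|3)    [QR: both ≡ 3 mod 4, sign flips]
  = -(1|3)    [7 ≡ 1 mod 3]
  = -1    [(1|3) = 1]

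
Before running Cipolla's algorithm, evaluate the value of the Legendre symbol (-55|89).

Reduce the numerator: -55 ≡ 34 (mod 89), so (-55|89) = (34|89).
Factor out 2: 34 = 2·17. Since 89 ≡ 1 (mod 8), (2|89) = +1. Now have (17|89).
17 ≡ 1 (mod 4), so quadratic reciprocity gives (17|89) = (89|17). Reduce: 89 ≡ 4 (mod 17). Now have (4|17).
Factor out 2: 4 = 2^2. Since 17 ≡ 1 (mod 8), (2|17) = +1, and (2|17)^2 = +1. Now have (1|17).
(1|17) = 1. Collecting the sign factors: 1.

1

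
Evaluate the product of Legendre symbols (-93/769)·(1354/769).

By multiplicativity, (-93·1354/769) = (-93/769)·(1354/769).
First factor (-93/769):
Reduce the numerator: -93 ≡ 676 (mod 769), so (-93/769) = (676/769).
Factor out 2: 676 = 2^2·169. Since 769 ≡ 1 (mod 8), (2/769) = +1, and (2/769)^2 = +1. Now have (169/769).
169 ≡ 1 (mod 4), so quadratic reciprocity gives (169/769) = (769/169). Reduce: 769 ≡ 93 (mod 169). Now have (93/169).
93 ≡ 1 (mod 4), so quadratic reciprocity gives (93/169) = (169/93). Reduce: 169 ≡ 76 (mod 93). Now have (76/93).
Factor out 2: 76 = 2^2·19. Since 93 ≡ 5 (mod 8), (2/93) = -1, and (2/93)^2 = +1. Now have (19/93).
93 ≡ 1 (mod 4), so quadratic reciprocity gives (19/93) = (93/19). Reduce: 93 ≡ 17 (mod 19). Now have (17/19).
17 ≡ 1 (mod 4), so quadratic reciprocity gives (17/19) = (19/17). Reduce: 19 ≡ 2 (mod 17). Now have (2/17).
Factor out 2: 2 = 2. Since 17 ≡ 1 (mod 8), (2/17) = +1. Now have (1/17).
(1/17) = 1. Collecting the sign factors: 1.
Second factor (1354/769):
Reduce the numerator: 1354 ≡ 585 (mod 769), so (1354/769) = (585/769).
585 ≡ 1 (mod 4), so quadratic reciprocity gives (585/769) = (769/585). Reduce: 769 ≡ 184 (mod 585). Now have (184/585).
Factor out 2: 184 = 2^3·23. Since 585 ≡ 1 (mod 8), (2/585) = +1, and (2/585)^3 = +1. Now have (23/585).
585 ≡ 1 (mod 4), so quadratic reciprocity gives (23/585) = (585/23). Reduce: 585 ≡ 10 (mod 23). Now have (10/23).
Factor out 2: 10 = 2·5. Since 23 ≡ 7 (mod 8), (2/23) = +1. Now have (5/23).
5 ≡ 1 (mod 4), so quadratic reciprocity gives (5/23) = (23/5). Reduce: 23 ≡ 3 (mod 5). Now have (3/5).
5 ≡ 1 (mod 4), so quadratic reciprocity gives (3/5) = (5/3). Reduce: 5 ≡ 2 (mod 3). Now have (2/3).
Factor out 2: 2 = 2. Since 3 ≡ 3 (mod 8), (2/3) = -1. Now have -(1/3).
(1/3) = 1. Collecting the sign factors: -1.
Product: (1)·(-1) = -1.

-1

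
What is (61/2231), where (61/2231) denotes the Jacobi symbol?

-1

(61/2231)
  = (2231/61)    [QR: 61 ≡ 1 mod 4, sign kept]
  = (35/61)    [2231 ≡ 35 mod 61]
  = (61/35)    [QR: 61 ≡ 1 mod 4, sign kept]
  = (26/35)    [61 ≡ 26 mod 35]
  = -(13/35)    [35 ≡ 3 mod 8 ⇒ (2/35) = -1]
  = -(35/13)    [QR: 13 ≡ 1 mod 4, sign kept]
  = -(9/13)    [35 ≡ 9 mod 13]
  = -(13/9)    [QR: 9 ≡ 1 mod 4, sign kept]
  = -(4/9)    [13 ≡ 4 mod 9]
  = -(1/9)    [9 ≡ 1 mod 8 ⇒ (2/9)^2 = +1]
  = -1    [(1/9) = 1]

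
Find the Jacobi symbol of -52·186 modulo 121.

By multiplicativity, (-52·186|121) = (-52|121)·(186|121).
First factor (-52|121):
(-52|121)
  = (69|121)    [-52 ≡ 69 mod 121]
  = (121|69)    [QR: 69 ≡ 1 mod 4, sign kept]
  = (52|69)    [121 ≡ 52 mod 69]
  = (13|69)    [69 ≡ 5 mod 8 ⇒ (2|69)^2 = +1]
  = (69|13)    [QR: 13 ≡ 1 mod 4, sign kept]
  = (4|13)    [69 ≡ 4 mod 13]
  = (1|13)    [13 ≡ 5 mod 8 ⇒ (2|13)^2 = +1]
  = 1    [(1|13) = 1]
Second factor (186|121):
(186|121)
  = (65|121)    [186 ≡ 65 mod 121]
  = (121|65)    [QR: 65 ≡ 1 mod 4, sign kept]
  = (56|65)    [121 ≡ 56 mod 65]
  = (7|65)    [65 ≡ 1 mod 8 ⇒ (2|65)^3 = +1]
  = (65|7)    [QR: 65 ≡ 1 mod 4, sign kept]
  = (2|7)    [65 ≡ 2 mod 7]
  = (1|7)    [7 ≡ 7 mod 8 ⇒ (2|7) = +1]
  = 1    [(1|7) = 1]
Product: (1)·(1) = 1.

1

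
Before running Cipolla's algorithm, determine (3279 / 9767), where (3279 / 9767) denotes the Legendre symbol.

1

Both 3279 ≡ 3 and 9767 ≡ 3 (mod 4), so reciprocity gives (3279 / 9767) = -(9767 / 3279). Reduce: 9767 ≡ 3209 (mod 3279). Now have -(3209 / 3279).
3209 ≡ 1 (mod 4), so quadratic reciprocity gives (3209 / 3279) = (3279 / 3209). Reduce: 3279 ≡ 70 (mod 3209). Now have -(70 / 3209).
Factor out 2: 70 = 2·35. Since 3209 ≡ 1 (mod 8), (2 / 3209) = +1. Now have -(35 / 3209).
3209 ≡ 1 (mod 4), so quadratic reciprocity gives (35 / 3209) = (3209 / 35). Reduce: 3209 ≡ 24 (mod 35). Now have -(24 / 35).
Factor out 2: 24 = 2^3·3. Since 35 ≡ 3 (mod 8), (2 / 35) = -1, and (2 / 35)^3 = -1. Now have (3 / 35).
Both 3 ≡ 3 and 35 ≡ 3 (mod 4), so reciprocity gives (3 / 35) = -(35 / 3). Reduce: 35 ≡ 2 (mod 3). Now have -(2 / 3).
Factor out 2: 2 = 2. Since 3 ≡ 3 (mod 8), (2 / 3) = -1. Now have (1 / 3).
(1 / 3) = 1. Collecting the sign factors: 1.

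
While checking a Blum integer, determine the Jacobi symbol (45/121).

45 ≡ 1 (mod 4), so quadratic reciprocity gives (45/121) = (121/45). Reduce: 121 ≡ 31 (mod 45). Now have (31/45).
45 ≡ 1 (mod 4), so quadratic reciprocity gives (31/45) = (45/31). Reduce: 45 ≡ 14 (mod 31). Now have (14/31).
Factor out 2: 14 = 2·7. Since 31 ≡ 7 (mod 8), (2/31) = +1. Now have (7/31).
Both 7 ≡ 3 and 31 ≡ 3 (mod 4), so reciprocity gives (7/31) = -(31/7). Reduce: 31 ≡ 3 (mod 7). Now have -(3/7).
Both 3 ≡ 3 and 7 ≡ 3 (mod 4), so reciprocity gives (3/7) = -(7/3). Reduce: 7 ≡ 1 (mod 3). Now have (1/3).
(1/3) = 1. Collecting the sign factors: 1.

1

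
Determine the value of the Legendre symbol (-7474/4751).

Reduce the numerator: -7474 ≡ 2028 (mod 4751), so (-7474/4751) = (2028/4751).
Factor out 2: 2028 = 2^2·507. Since 4751 ≡ 7 (mod 8), (2/4751) = +1, and (2/4751)^2 = +1. Now have (507/4751).
Both 507 ≡ 3 and 4751 ≡ 3 (mod 4), so reciprocity gives (507/4751) = -(4751/507). Reduce: 4751 ≡ 188 (mod 507). Now have -(188/507).
Factor out 2: 188 = 2^2·47. Since 507 ≡ 3 (mod 8), (2/507) = -1, and (2/507)^2 = +1. Now have -(47/507).
Both 47 ≡ 3 and 507 ≡ 3 (mod 4), so reciprocity gives (47/507) = -(507/47). Reduce: 507 ≡ 37 (mod 47). Now have (37/47).
37 ≡ 1 (mod 4), so quadratic reciprocity gives (37/47) = (47/37). Reduce: 47 ≡ 10 (mod 37). Now have (10/37).
Factor out 2: 10 = 2·5. Since 37 ≡ 5 (mod 8), (2/37) = -1. Now have -(5/37).
5 ≡ 1 (mod 4), so quadratic reciprocity gives (5/37) = (37/5). Reduce: 37 ≡ 2 (mod 5). Now have -(2/5).
Factor out 2: 2 = 2. Since 5 ≡ 5 (mod 8), (2/5) = -1. Now have (1/5).
(1/5) = 1. Collecting the sign factors: 1.

1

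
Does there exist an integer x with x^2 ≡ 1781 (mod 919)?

(1781/919)
  = (862/919)    [1781 ≡ 862 mod 919]
  = (431/919)    [919 ≡ 7 mod 8 ⇒ (2/919) = +1]
  = -(919/431)    [QR: both ≡ 3 mod 4, sign flips]
  = -(57/431)    [919 ≡ 57 mod 431]
  = -(431/57)    [QR: 57 ≡ 1 mod 4, sign kept]
  = -(32/57)    [431 ≡ 32 mod 57]
  = -(1/57)    [57 ≡ 1 mod 8 ⇒ (2/57)^5 = +1]
  = -1    [(1/57) = 1]
The Legendre symbol is -1, so x^2 ≡ 1781 (mod 919) has no solution.

no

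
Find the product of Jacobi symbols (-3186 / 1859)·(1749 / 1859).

0

By multiplicativity, (-3186·1749 / 1859) = (-3186 / 1859)·(1749 / 1859).
First factor (-3186 / 1859):
Pull out -1: (-3186 / 1859) = (-1 / 1859)·(3186 / 1859). Since 1859 ≡ 3 (mod 4), (-1 / 1859) = -1. Now have -(3186 / 1859).
Reduce the numerator: 3186 ≡ 1327 (mod 1859), so (3186 / 1859) = (1327 / 1859).
Both 1327 ≡ 3 and 1859 ≡ 3 (mod 4), so reciprocity gives (1327 / 1859) = -(1859 / 1327). Reduce: 1859 ≡ 532 (mod 1327). Now have (532 / 1327).
Factor out 2: 532 = 2^2·133. Since 1327 ≡ 7 (mod 8), (2 / 1327) = +1, and (2 / 1327)^2 = +1. Now have (133 / 1327).
133 ≡ 1 (mod 4), so quadratic reciprocity gives (133 / 1327) = (1327 / 133). Reduce: 1327 ≡ 130 (mod 133). Now have (130 / 133).
Factor out 2: 130 = 2·65. Since 133 ≡ 5 (mod 8), (2 / 133) = -1. Now have -(65 / 133).
65 ≡ 1 (mod 4), so quadratic reciprocity gives (65 / 133) = (133 / 65). Reduce: 133 ≡ 3 (mod 65). Now have -(3 / 65).
65 ≡ 1 (mod 4), so quadratic reciprocity gives (3 / 65) = (65 / 3). Reduce: 65 ≡ 2 (mod 3). Now have -(2 / 3).
Factor out 2: 2 = 2. Since 3 ≡ 3 (mod 8), (2 / 3) = -1. Now have (1 / 3).
(1 / 3) = 1. Collecting the sign factors: 1.
Second factor (1749 / 1859):
1749 ≡ 1 (mod 4), so quadratic reciprocity gives (1749 / 1859) = (1859 / 1749). Reduce: 1859 ≡ 110 (mod 1749). Now have (110 / 1749).
Factor out 2: 110 = 2·55. Since 1749 ≡ 5 (mod 8), (2 / 1749) = -1. Now have -(55 / 1749).
1749 ≡ 1 (mod 4), so quadratic reciprocity gives (55 / 1749) = (1749 / 55). Reduce: 1749 ≡ 44 (mod 55). Now have -(44 / 55).
Factor out 2: 44 = 2^2·11. Since 55 ≡ 7 (mod 8), (2 / 55) = +1, and (2 / 55)^2 = +1. Now have -(11 / 55).
Both 11 ≡ 3 and 55 ≡ 3 (mod 4), so reciprocity gives (11 / 55) = -(55 / 11). Reduce: 55 ≡ 0 (mod 11). Now have (0 / 11).
The numerator is now 0 with denominator 11 > 1: the symbol is 0.
Product: (1)·(0) = 0.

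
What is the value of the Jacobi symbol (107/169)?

1

(107/169)
  = (169/107)    [QR: 169 ≡ 1 mod 4, sign kept]
  = (62/107)    [169 ≡ 62 mod 107]
  = -(31/107)    [107 ≡ 3 mod 8 ⇒ (2/107) = -1]
  = (107/31)    [QR: both ≡ 3 mod 4, sign flips]
  = (14/31)    [107 ≡ 14 mod 31]
  = (7/31)    [31 ≡ 7 mod 8 ⇒ (2/31) = +1]
  = -(31/7)    [QR: both ≡ 3 mod 4, sign flips]
  = -(3/7)    [31 ≡ 3 mod 7]
  = (7/3)    [QR: both ≡ 3 mod 4, sign flips]
  = (1/3)    [7 ≡ 1 mod 3]
  = 1    [(1/3) = 1]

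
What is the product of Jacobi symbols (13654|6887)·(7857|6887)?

0

By multiplicativity, (13654·7857|6887) = (13654|6887)·(7857|6887).
First factor (13654|6887):
Reduce the numerator: 13654 ≡ 6767 (mod 6887), so (13654|6887) = (6767|6887).
Both 6767 ≡ 3 and 6887 ≡ 3 (mod 4), so reciprocity gives (6767|6887) = -(6887|6767). Reduce: 6887 ≡ 120 (mod 6767). Now have -(120|6767).
Factor out 2: 120 = 2^3·15. Since 6767 ≡ 7 (mod 8), (2|6767) = +1, and (2|6767)^3 = +1. Now have -(15|6767).
Both 15 ≡ 3 and 6767 ≡ 3 (mod 4), so reciprocity gives (15|6767) = -(6767|15). Reduce: 6767 ≡ 2 (mod 15). Now have (2|15).
Factor out 2: 2 = 2. Since 15 ≡ 7 (mod 8), (2|15) = +1. Now have (1|15).
(1|15) = 1. Collecting the sign factors: 1.
Second factor (7857|6887):
Reduce the numerator: 7857 ≡ 970 (mod 6887), so (7857|6887) = (970|6887).
Factor out 2: 970 = 2·485. Since 6887 ≡ 7 (mod 8), (2|6887) = +1. Now have (485|6887).
485 ≡ 1 (mod 4), so quadratic reciprocity gives (485|6887) = (6887|485). Reduce: 6887 ≡ 97 (mod 485). Now have (97|485).
97 ≡ 1 (mod 4), so quadratic reciprocity gives (97|485) = (485|97). Reduce: 485 ≡ 0 (mod 97). Now have (0|97).
The numerator is now 0 with denominator 97 > 1: the symbol is 0.
Product: (1)·(0) = 0.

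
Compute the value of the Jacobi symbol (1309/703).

-1

(1309/703)
  = (606/703)    [1309 ≡ 606 mod 703]
  = (303/703)    [703 ≡ 7 mod 8 ⇒ (2/703) = +1]
  = -(703/303)    [QR: both ≡ 3 mod 4, sign flips]
  = -(97/303)    [703 ≡ 97 mod 303]
  = -(303/97)    [QR: 97 ≡ 1 mod 4, sign kept]
  = -(12/97)    [303 ≡ 12 mod 97]
  = -(3/97)    [97 ≡ 1 mod 8 ⇒ (2/97)^2 = +1]
  = -(97/3)    [QR: 97 ≡ 1 mod 4, sign kept]
  = -(1/3)    [97 ≡ 1 mod 3]
  = -1    [(1/3) = 1]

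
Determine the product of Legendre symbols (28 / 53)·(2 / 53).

-1

By multiplicativity, (28·2 / 53) = (28 / 53)·(2 / 53).
First factor (28 / 53):
(28 / 53)
  = (7 / 53)    [53 ≡ 5 mod 8 ⇒ (2 / 53)^2 = +1]
  = (53 / 7)    [QR: 53 ≡ 1 mod 4, sign kept]
  = (4 / 7)    [53 ≡ 4 mod 7]
  = (1 / 7)    [7 ≡ 7 mod 8 ⇒ (2 / 7)^2 = +1]
  = 1    [(1 / 7) = 1]
Second factor (2 / 53):
(2 / 53)
  = -(1 / 53)    [53 ≡ 5 mod 8 ⇒ (2 / 53) = -1]
  = -1    [(1 / 53) = 1]
Product: (1)·(-1) = -1.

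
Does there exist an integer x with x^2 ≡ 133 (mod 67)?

no

(133|67)
  = (66|67)    [133 ≡ 66 mod 67]
  = -(33|67)    [67 ≡ 3 mod 8 ⇒ (2|67) = -1]
  = -(67|33)    [QR: 33 ≡ 1 mod 4, sign kept]
  = -(1|33)    [67 ≡ 1 mod 33]
  = -1    [(1|33) = 1]
(133|67) = -1, and 67 is prime, so 133 is not a quadratic residue mod 67.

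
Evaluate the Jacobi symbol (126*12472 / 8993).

1

By multiplicativity, (126·12472 / 8993) = (126 / 8993)·(12472 / 8993).
First factor (126 / 8993):
(126 / 8993)
  = (63 / 8993)    [8993 ≡ 1 mod 8 ⇒ (2 / 8993) = +1]
  = (8993 / 63)    [QR: 8993 ≡ 1 mod 4, sign kept]
  = (47 / 63)    [8993 ≡ 47 mod 63]
  = -(63 / 47)    [QR: both ≡ 3 mod 4, sign flips]
  = -(16 / 47)    [63 ≡ 16 mod 47]
  = -(1 / 47)    [47 ≡ 7 mod 8 ⇒ (2 / 47)^4 = +1]
  = -1    [(1 / 47) = 1]
Second factor (12472 / 8993):
(12472 / 8993)
  = (3479 / 8993)    [12472 ≡ 3479 mod 8993]
  = (8993 / 3479)    [QR: 8993 ≡ 1 mod 4, sign kept]
  = (2035 / 3479)    [8993 ≡ 2035 mod 3479]
  = -(3479 / 2035)    [QR: both ≡ 3 mod 4, sign flips]
  = -(1444 / 2035)    [3479 ≡ 1444 mod 2035]
  = -(361 / 2035)    [2035 ≡ 3 mod 8 ⇒ (2 / 2035)^2 = +1]
  = -(2035 / 361)    [QR: 361 ≡ 1 mod 4, sign kept]
  = -(230 / 361)    [2035 ≡ 230 mod 361]
  = -(115 / 361)    [361 ≡ 1 mod 8 ⇒ (2 / 361) = +1]
  = -(361 / 115)    [QR: 361 ≡ 1 mod 4, sign kept]
  = -(16 / 115)    [361 ≡ 16 mod 115]
  = -(1 / 115)    [115 ≡ 3 mod 8 ⇒ (2 / 115)^4 = +1]
  = -1    [(1 / 115) = 1]
Product: (-1)·(-1) = 1.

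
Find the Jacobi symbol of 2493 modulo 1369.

1

Reduce the numerator: 2493 ≡ 1124 (mod 1369), so (2493/1369) = (1124/1369).
Factor out 2: 1124 = 2^2·281. Since 1369 ≡ 1 (mod 8), (2/1369) = +1, and (2/1369)^2 = +1. Now have (281/1369).
281 ≡ 1 (mod 4), so quadratic reciprocity gives (281/1369) = (1369/281). Reduce: 1369 ≡ 245 (mod 281). Now have (245/281).
245 ≡ 1 (mod 4), so quadratic reciprocity gives (245/281) = (281/245). Reduce: 281 ≡ 36 (mod 245). Now have (36/245).
Factor out 2: 36 = 2^2·9. Since 245 ≡ 5 (mod 8), (2/245) = -1, and (2/245)^2 = +1. Now have (9/245).
9 ≡ 1 (mod 4), so quadratic reciprocity gives (9/245) = (245/9). Reduce: 245 ≡ 2 (mod 9). Now have (2/9).
Factor out 2: 2 = 2. Since 9 ≡ 1 (mod 8), (2/9) = +1. Now have (1/9).
(1/9) = 1. Collecting the sign factors: 1.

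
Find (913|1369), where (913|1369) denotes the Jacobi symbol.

1

913 ≡ 1 (mod 4), so quadratic reciprocity gives (913|1369) = (1369|913). Reduce: 1369 ≡ 456 (mod 913). Now have (456|913).
Factor out 2: 456 = 2^3·57. Since 913 ≡ 1 (mod 8), (2|913) = +1, and (2|913)^3 = +1. Now have (57|913).
57 ≡ 1 (mod 4), so quadratic reciprocity gives (57|913) = (913|57). Reduce: 913 ≡ 1 (mod 57). Now have (1|57).
(1|57) = 1. Collecting the sign factors: 1.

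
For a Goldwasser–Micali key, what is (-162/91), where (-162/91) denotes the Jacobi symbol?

1

Reduce the numerator: -162 ≡ 20 (mod 91), so (-162/91) = (20/91).
Factor out 2: 20 = 2^2·5. Since 91 ≡ 3 (mod 8), (2/91) = -1, and (2/91)^2 = +1. Now have (5/91).
5 ≡ 1 (mod 4), so quadratic reciprocity gives (5/91) = (91/5). Reduce: 91 ≡ 1 (mod 5). Now have (1/5).
(1/5) = 1. Collecting the sign factors: 1.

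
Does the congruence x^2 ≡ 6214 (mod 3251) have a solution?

Reduce the numerator: 6214 ≡ 2963 (mod 3251), so (6214/3251) = (2963/3251).
Both 2963 ≡ 3 and 3251 ≡ 3 (mod 4), so reciprocity gives (2963/3251) = -(3251/2963). Reduce: 3251 ≡ 288 (mod 2963). Now have -(288/2963).
Factor out 2: 288 = 2^5·9. Since 2963 ≡ 3 (mod 8), (2/2963) = -1, and (2/2963)^5 = -1. Now have (9/2963).
9 ≡ 1 (mod 4), so quadratic reciprocity gives (9/2963) = (2963/9). Reduce: 2963 ≡ 2 (mod 9). Now have (2/9).
Factor out 2: 2 = 2. Since 9 ≡ 1 (mod 8), (2/9) = +1. Now have (1/9).
(1/9) = 1. Collecting the sign factors: 1.
(6214/3251) = 1, and 3251 is prime, so 6214 is a quadratic residue mod 3251.

yes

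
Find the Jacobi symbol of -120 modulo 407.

Reduce the numerator: -120 ≡ 287 (mod 407), so (-120/407) = (287/407).
Both 287 ≡ 3 and 407 ≡ 3 (mod 4), so reciprocity gives (287/407) = -(407/287). Reduce: 407 ≡ 120 (mod 287). Now have -(120/287).
Factor out 2: 120 = 2^3·15. Since 287 ≡ 7 (mod 8), (2/287) = +1, and (2/287)^3 = +1. Now have -(15/287).
Both 15 ≡ 3 and 287 ≡ 3 (mod 4), so reciprocity gives (15/287) = -(287/15). Reduce: 287 ≡ 2 (mod 15). Now have (2/15).
Factor out 2: 2 = 2. Since 15 ≡ 7 (mod 8), (2/15) = +1. Now have (1/15).
(1/15) = 1. Collecting the sign factors: 1.

1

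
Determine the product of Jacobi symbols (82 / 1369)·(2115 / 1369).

1

By multiplicativity, (82·2115 / 1369) = (82 / 1369)·(2115 / 1369).
First factor (82 / 1369):
(82 / 1369)
  = (41 / 1369)    [1369 ≡ 1 mod 8 ⇒ (2 / 1369) = +1]
  = (1369 / 41)    [QR: 41 ≡ 1 mod 4, sign kept]
  = (16 / 41)    [1369 ≡ 16 mod 41]
  = (1 / 41)    [41 ≡ 1 mod 8 ⇒ (2 / 41)^4 = +1]
  = 1    [(1 / 41) = 1]
Second factor (2115 / 1369):
(2115 / 1369)
  = (746 / 1369)    [2115 ≡ 746 mod 1369]
  = (373 / 1369)    [1369 ≡ 1 mod 8 ⇒ (2 / 1369) = +1]
  = (1369 / 373)    [QR: 373 ≡ 1 mod 4, sign kept]
  = (250 / 373)    [1369 ≡ 250 mod 373]
  = -(125 / 373)    [373 ≡ 5 mod 8 ⇒ (2 / 373) = -1]
  = -(373 / 125)    [QR: 125 ≡ 1 mod 4, sign kept]
  = -(123 / 125)    [373 ≡ 123 mod 125]
  = -(125 / 123)    [QR: 125 ≡ 1 mod 4, sign kept]
  = -(2 / 123)    [125 ≡ 2 mod 123]
  = (1 / 123)    [123 ≡ 3 mod 8 ⇒ (2 / 123) = -1]
  = 1    [(1 / 123) = 1]
Product: (1)·(1) = 1.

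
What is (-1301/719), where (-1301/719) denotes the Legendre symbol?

(-1301/719)
  = (137/719)    [-1301 ≡ 137 mod 719]
  = (719/137)    [QR: 137 ≡ 1 mod 4, sign kept]
  = (34/137)    [719 ≡ 34 mod 137]
  = (17/137)    [137 ≡ 1 mod 8 ⇒ (2/137) = +1]
  = (137/17)    [QR: 17 ≡ 1 mod 4, sign kept]
  = (1/17)    [137 ≡ 1 mod 17]
  = 1    [(1/17) = 1]

1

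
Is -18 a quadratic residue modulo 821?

no

(-18/821)
  = (18/821)    [821 ≡ 1 mod 4 ⇒ (-1/821) = +1]
  = -(9/821)    [821 ≡ 5 mod 8 ⇒ (2/821) = -1]
  = -(821/9)    [QR: 9 ≡ 1 mod 4, sign kept]
  = -(2/9)    [821 ≡ 2 mod 9]
  = -(1/9)    [9 ≡ 1 mod 8 ⇒ (2/9) = +1]
  = -1    [(1/9) = 1]
(-18/821) = -1, and 821 is prime, so -18 is not a quadratic residue mod 821.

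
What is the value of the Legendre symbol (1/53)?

1

(1/53) = 1. Collecting the sign factors: 1.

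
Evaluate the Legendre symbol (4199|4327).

-1

Both 4199 ≡ 3 and 4327 ≡ 3 (mod 4), so reciprocity gives (4199|4327) = -(4327|4199). Reduce: 4327 ≡ 128 (mod 4199). Now have -(128|4199).
Factor out 2: 128 = 2^7. Since 4199 ≡ 7 (mod 8), (2|4199) = +1, and (2|4199)^7 = +1. Now have -(1|4199).
(1|4199) = 1. Collecting the sign factors: -1.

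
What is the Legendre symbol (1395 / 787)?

-1

(1395 / 787)
  = (608 / 787)    [1395 ≡ 608 mod 787]
  = -(19 / 787)    [787 ≡ 3 mod 8 ⇒ (2 / 787)^5 = -1]
  = (787 / 19)    [QR: both ≡ 3 mod 4, sign flips]
  = (8 / 19)    [787 ≡ 8 mod 19]
  = -(1 / 19)    [19 ≡ 3 mod 8 ⇒ (2 / 19)^3 = -1]
  = -1    [(1 / 19) = 1]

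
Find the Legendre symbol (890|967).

(890|967)
  = (445|967)    [967 ≡ 7 mod 8 ⇒ (2|967) = +1]
  = (967|445)    [QR: 445 ≡ 1 mod 4, sign kept]
  = (77|445)    [967 ≡ 77 mod 445]
  = (445|77)    [QR: 77 ≡ 1 mod 4, sign kept]
  = (60|77)    [445 ≡ 60 mod 77]
  = (15|77)    [77 ≡ 5 mod 8 ⇒ (2|77)^2 = +1]
  = (77|15)    [QR: 77 ≡ 1 mod 4, sign kept]
  = (2|15)    [77 ≡ 2 mod 15]
  = (1|15)    [15 ≡ 7 mod 8 ⇒ (2|15) = +1]
  = 1    [(1|15) = 1]

1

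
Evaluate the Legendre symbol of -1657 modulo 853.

1

(-1657/853)
  = (49/853)    [-1657 ≡ 49 mod 853]
  = (853/49)    [QR: 49 ≡ 1 mod 4, sign kept]
  = (20/49)    [853 ≡ 20 mod 49]
  = (5/49)    [49 ≡ 1 mod 8 ⇒ (2/49)^2 = +1]
  = (49/5)    [QR: 5 ≡ 1 mod 4, sign kept]
  = (4/5)    [49 ≡ 4 mod 5]
  = (1/5)    [5 ≡ 5 mod 8 ⇒ (2/5)^2 = +1]
  = 1    [(1/5) = 1]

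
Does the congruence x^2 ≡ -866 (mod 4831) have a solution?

Pull out -1: (-866/4831) = (-1/4831)·(866/4831). Since 4831 ≡ 3 (mod 4), (-1/4831) = -1. Now have -(866/4831).
Factor out 2: 866 = 2·433. Since 4831 ≡ 7 (mod 8), (2/4831) = +1. Now have -(433/4831).
433 ≡ 1 (mod 4), so quadratic reciprocity gives (433/4831) = (4831/433). Reduce: 4831 ≡ 68 (mod 433). Now have -(68/433).
Factor out 2: 68 = 2^2·17. Since 433 ≡ 1 (mod 8), (2/433) = +1, and (2/433)^2 = +1. Now have -(17/433).
17 ≡ 1 (mod 4), so quadratic reciprocity gives (17/433) = (433/17). Reduce: 433 ≡ 8 (mod 17). Now have -(8/17).
Factor out 2: 8 = 2^3. Since 17 ≡ 1 (mod 8), (2/17) = +1, and (2/17)^3 = +1. Now have -(1/17).
(1/17) = 1. Collecting the sign factors: -1.
(-866/4831) = -1, and 4831 is prime, so -866 is not a quadratic residue mod 4831.

no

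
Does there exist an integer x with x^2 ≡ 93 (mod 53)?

(93|53)
  = (40|53)    [93 ≡ 40 mod 53]
  = -(5|53)    [53 ≡ 5 mod 8 ⇒ (2|53)^3 = -1]
  = -(53|5)    [QR: 5 ≡ 1 mod 4, sign kept]
  = -(3|5)    [53 ≡ 3 mod 5]
  = -(5|3)    [QR: 5 ≡ 1 mod 4, sign kept]
  = -(2|3)    [5 ≡ 2 mod 3]
  = (1|3)    [3 ≡ 3 mod 8 ⇒ (2|3) = -1]
  = 1    [(1|3) = 1]
The Legendre symbol is 1, so x^2 ≡ 93 (mod 53) has solution.

yes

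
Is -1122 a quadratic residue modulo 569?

yes

Reduce the numerator: -1122 ≡ 16 (mod 569), so (-1122|569) = (16|569).
Factor out 2: 16 = 2^4. Since 569 ≡ 1 (mod 8), (2|569) = +1, and (2|569)^4 = +1. Now have (1|569).
(1|569) = 1. Collecting the sign factors: 1.
The Legendre symbol is 1, so x^2 ≡ -1122 (mod 569) has solution.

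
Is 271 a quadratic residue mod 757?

(271/757)
  = (757/271)    [QR: 757 ≡ 1 mod 4, sign kept]
  = (215/271)    [757 ≡ 215 mod 271]
  = -(271/215)    [QR: both ≡ 3 mod 4, sign flips]
  = -(56/215)    [271 ≡ 56 mod 215]
  = -(7/215)    [215 ≡ 7 mod 8 ⇒ (2/215)^3 = +1]
  = (215/7)    [QR: both ≡ 3 mod 4, sign flips]
  = (5/7)    [215 ≡ 5 mod 7]
  = (7/5)    [QR: 5 ≡ 1 mod 4, sign kept]
  = (2/5)    [7 ≡ 2 mod 5]
  = -(1/5)    [5 ≡ 5 mod 8 ⇒ (2/5) = -1]
  = -1    [(1/5) = 1]
The Legendre symbol is -1, so x^2 ≡ 271 (mod 757) has no solution.

no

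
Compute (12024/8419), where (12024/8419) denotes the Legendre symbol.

(12024/8419)
  = (3605/8419)    [12024 ≡ 3605 mod 8419]
  = (8419/3605)    [QR: 3605 ≡ 1 mod 4, sign kept]
  = (1209/3605)    [8419 ≡ 1209 mod 3605]
  = (3605/1209)    [QR: 1209 ≡ 1 mod 4, sign kept]
  = (1187/1209)    [3605 ≡ 1187 mod 1209]
  = (1209/1187)    [QR: 1209 ≡ 1 mod 4, sign kept]
  = (22/1187)    [1209 ≡ 22 mod 1187]
  = -(11/1187)    [1187 ≡ 3 mod 8 ⇒ (2/1187) = -1]
  = (1187/11)    [QR: both ≡ 3 mod 4, sign flips]
  = (10/11)    [1187 ≡ 10 mod 11]
  = -(5/11)    [11 ≡ 3 mod 8 ⇒ (2/11) = -1]
  = -(11/5)    [QR: 5 ≡ 1 mod 4, sign kept]
  = -(1/5)    [11 ≡ 1 mod 5]
  = -1    [(1/5) = 1]

-1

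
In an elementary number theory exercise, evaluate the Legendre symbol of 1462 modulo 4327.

1

(1462/4327)
  = (731/4327)    [4327 ≡ 7 mod 8 ⇒ (2/4327) = +1]
  = -(4327/731)    [QR: both ≡ 3 mod 4, sign flips]
  = -(672/731)    [4327 ≡ 672 mod 731]
  = (21/731)    [731 ≡ 3 mod 8 ⇒ (2/731)^5 = -1]
  = (731/21)    [QR: 21 ≡ 1 mod 4, sign kept]
  = (17/21)    [731 ≡ 17 mod 21]
  = (21/17)    [QR: 17 ≡ 1 mod 4, sign kept]
  = (4/17)    [21 ≡ 4 mod 17]
  = (1/17)    [17 ≡ 1 mod 8 ⇒ (2/17)^2 = +1]
  = 1    [(1/17) = 1]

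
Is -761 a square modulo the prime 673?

no

Pull out -1: (-761|673) = (-1|673)·(761|673). Since 673 ≡ 1 (mod 4), (-1|673) = +1. Now have (761|673).
Reduce the numerator: 761 ≡ 88 (mod 673), so (761|673) = (88|673).
Factor out 2: 88 = 2^3·11. Since 673 ≡ 1 (mod 8), (2|673) = +1, and (2|673)^3 = +1. Now have (11|673).
673 ≡ 1 (mod 4), so quadratic reciprocity gives (11|673) = (673|11). Reduce: 673 ≡ 2 (mod 11). Now have (2|11).
Factor out 2: 2 = 2. Since 11 ≡ 3 (mod 8), (2|11) = -1. Now have -(1|11).
(1|11) = 1. Collecting the sign factors: -1.
(-761|673) = -1, and 673 is prime, so -761 is not a quadratic residue mod 673.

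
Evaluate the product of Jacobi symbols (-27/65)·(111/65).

By multiplicativity, (-27·111/65) = (-27/65)·(111/65).
First factor (-27/65):
(-27/65)
  = (38/65)    [-27 ≡ 38 mod 65]
  = (19/65)    [65 ≡ 1 mod 8 ⇒ (2/65) = +1]
  = (65/19)    [QR: 65 ≡ 1 mod 4, sign kept]
  = (8/19)    [65 ≡ 8 mod 19]
  = -(1/19)    [19 ≡ 3 mod 8 ⇒ (2/19)^3 = -1]
  = -1    [(1/19) = 1]
Second factor (111/65):
(111/65)
  = (46/65)    [111 ≡ 46 mod 65]
  = (23/65)    [65 ≡ 1 mod 8 ⇒ (2/65) = +1]
  = (65/23)    [QR: 65 ≡ 1 mod 4, sign kept]
  = (19/23)    [65 ≡ 19 mod 23]
  = -(23/19)    [QR: both ≡ 3 mod 4, sign flips]
  = -(4/19)    [23 ≡ 4 mod 19]
  = -(1/19)    [19 ≡ 3 mod 8 ⇒ (2/19)^2 = +1]
  = -1    [(1/19) = 1]
Product: (-1)·(-1) = 1.

1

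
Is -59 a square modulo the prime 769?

(-59/769)
  = (710/769)    [-59 ≡ 710 mod 769]
  = (355/769)    [769 ≡ 1 mod 8 ⇒ (2/769) = +1]
  = (769/355)    [QR: 769 ≡ 1 mod 4, sign kept]
  = (59/355)    [769 ≡ 59 mod 355]
  = -(355/59)    [QR: both ≡ 3 mod 4, sign flips]
  = -(1/59)    [355 ≡ 1 mod 59]
  = -1    [(1/59) = 1]
(-59/769) = -1, and 769 is prime, so -59 is not a quadratic residue mod 769.

no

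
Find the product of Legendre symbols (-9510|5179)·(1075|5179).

1

By multiplicativity, (-9510·1075|5179) = (-9510|5179)·(1075|5179).
First factor (-9510|5179):
(-9510|5179)
  = (848|5179)    [-9510 ≡ 848 mod 5179]
  = (53|5179)    [5179 ≡ 3 mod 8 ⇒ (2|5179)^4 = +1]
  = (5179|53)    [QR: 53 ≡ 1 mod 4, sign kept]
  = (38|53)    [5179 ≡ 38 mod 53]
  = -(19|53)    [53 ≡ 5 mod 8 ⇒ (2|53) = -1]
  = -(53|19)    [QR: 53 ≡ 1 mod 4, sign kept]
  = -(15|19)    [53 ≡ 15 mod 19]
  = (19|15)    [QR: both ≡ 3 mod 4, sign flips]
  = (4|15)    [19 ≡ 4 mod 15]
  = (1|15)    [15 ≡ 7 mod 8 ⇒ (2|15)^2 = +1]
  = 1    [(1|15) = 1]
Second factor (1075|5179):
(1075|5179)
  = -(5179|1075)    [QR: both ≡ 3 mod 4, sign flips]
  = -(879|1075)    [5179 ≡ 879 mod 1075]
  = (1075|879)    [QR: both ≡ 3 mod 4, sign flips]
  = (196|879)    [1075 ≡ 196 mod 879]
  = (49|879)    [879 ≡ 7 mod 8 ⇒ (2|879)^2 = +1]
  = (879|49)    [QR: 49 ≡ 1 mod 4, sign kept]
  = (46|49)    [879 ≡ 46 mod 49]
  = (23|49)    [49 ≡ 1 mod 8 ⇒ (2|49) = +1]
  = (49|23)    [QR: 49 ≡ 1 mod 4, sign kept]
  = (3|23)    [49 ≡ 3 mod 23]
  = -(23|3)    [QR: both ≡ 3 mod 4, sign flips]
  = -(2|3)    [23 ≡ 2 mod 3]
  = (1|3)    [3 ≡ 3 mod 8 ⇒ (2|3) = -1]
  = 1    [(1|3) = 1]
Product: (1)·(1) = 1.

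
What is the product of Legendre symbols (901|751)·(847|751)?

1

By multiplicativity, (901·847|751) = (901|751)·(847|751).
First factor (901|751):
(901|751)
  = (150|751)    [901 ≡ 150 mod 751]
  = (75|751)    [751 ≡ 7 mod 8 ⇒ (2|751) = +1]
  = -(751|75)    [QR: both ≡ 3 mod 4, sign flips]
  = -(1|75)    [751 ≡ 1 mod 75]
  = -1    [(1|75) = 1]
Second factor (847|751):
(847|751)
  = (96|751)    [847 ≡ 96 mod 751]
  = (3|751)    [751 ≡ 7 mod 8 ⇒ (2|751)^5 = +1]
  = -(751|3)    [QR: both ≡ 3 mod 4, sign flips]
  = -(1|3)    [751 ≡ 1 mod 3]
  = -1    [(1|3) = 1]
Product: (-1)·(-1) = 1.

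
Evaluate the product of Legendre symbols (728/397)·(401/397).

By multiplicativity, (728·401/397) = (728/397)·(401/397).
First factor (728/397):
Reduce the numerator: 728 ≡ 331 (mod 397), so (728/397) = (331/397).
397 ≡ 1 (mod 4), so quadratic reciprocity gives (331/397) = (397/331). Reduce: 397 ≡ 66 (mod 331). Now have (66/331).
Factor out 2: 66 = 2·33. Since 331 ≡ 3 (mod 8), (2/331) = -1. Now have -(33/331).
33 ≡ 1 (mod 4), so quadratic reciprocity gives (33/331) = (331/33). Reduce: 331 ≡ 1 (mod 33). Now have -(1/33).
(1/33) = 1. Collecting the sign factors: -1.
Second factor (401/397):
Reduce the numerator: 401 ≡ 4 (mod 397), so (401/397) = (4/397).
Factor out 2: 4 = 2^2. Since 397 ≡ 5 (mod 8), (2/397) = -1, and (2/397)^2 = +1. Now have (1/397).
(1/397) = 1. Collecting the sign factors: 1.
Product: (-1)·(1) = -1.

-1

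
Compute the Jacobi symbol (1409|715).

-1

Reduce the numerator: 1409 ≡ 694 (mod 715), so (1409|715) = (694|715).
Factor out 2: 694 = 2·347. Since 715 ≡ 3 (mod 8), (2|715) = -1. Now have -(347|715).
Both 347 ≡ 3 and 715 ≡ 3 (mod 4), so reciprocity gives (347|715) = -(715|347). Reduce: 715 ≡ 21 (mod 347). Now have (21|347).
21 ≡ 1 (mod 4), so quadratic reciprocity gives (21|347) = (347|21). Reduce: 347 ≡ 11 (mod 21). Now have (11|21).
21 ≡ 1 (mod 4), so quadratic reciprocity gives (11|21) = (21|11). Reduce: 21 ≡ 10 (mod 11). Now have (10|11).
Factor out 2: 10 = 2·5. Since 11 ≡ 3 (mod 8), (2|11) = -1. Now have -(5|11).
5 ≡ 1 (mod 4), so quadratic reciprocity gives (5|11) = (11|5). Reduce: 11 ≡ 1 (mod 5). Now have -(1|5).
(1|5) = 1. Collecting the sign factors: -1.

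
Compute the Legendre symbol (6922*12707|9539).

By multiplicativity, (6922·12707|9539) = (6922|9539)·(12707|9539).
First factor (6922|9539):
Factor out 2: 6922 = 2·3461. Since 9539 ≡ 3 (mod 8), (2|9539) = -1. Now have -(3461|9539).
3461 ≡ 1 (mod 4), so quadratic reciprocity gives (3461|9539) = (9539|3461). Reduce: 9539 ≡ 2617 (mod 3461). Now have -(2617|3461).
2617 ≡ 1 (mod 4), so quadratic reciprocity gives (2617|3461) = (3461|2617). Reduce: 3461 ≡ 844 (mod 2617). Now have -(844|2617).
Factor out 2: 844 = 2^2·211. Since 2617 ≡ 1 (mod 8), (2|2617) = +1, and (2|2617)^2 = +1. Now have -(211|2617).
2617 ≡ 1 (mod 4), so quadratic reciprocity gives (211|2617) = (2617|211). Reduce: 2617 ≡ 85 (mod 211). Now have -(85|211).
85 ≡ 1 (mod 4), so quadratic reciprocity gives (85|211) = (211|85). Reduce: 211 ≡ 41 (mod 85). Now have -(41|85).
41 ≡ 1 (mod 4), so quadratic reciprocity gives (41|85) = (85|41). Reduce: 85 ≡ 3 (mod 41). Now have -(3|41).
41 ≡ 1 (mod 4), so quadratic reciprocity gives (3|41) = (41|3). Reduce: 41 ≡ 2 (mod 3). Now have -(2|3).
Factor out 2: 2 = 2. Since 3 ≡ 3 (mod 8), (2|3) = -1. Now have (1|3).
(1|3) = 1. Collecting the sign factors: 1.
Second factor (12707|9539):
Reduce the numerator: 12707 ≡ 3168 (mod 9539), so (12707|9539) = (3168|9539).
Factor out 2: 3168 = 2^5·99. Since 9539 ≡ 3 (mod 8), (2|9539) = -1, and (2|9539)^5 = -1. Now have -(99|9539).
Both 99 ≡ 3 and 9539 ≡ 3 (mod 4), so reciprocity gives (99|9539) = -(9539|99). Reduce: 9539 ≡ 35 (mod 99). Now have (35|99).
Both 35 ≡ 3 and 99 ≡ 3 (mod 4), so reciprocity gives (35|99) = -(99|35). Reduce: 99 ≡ 29 (mod 35). Now have -(29|35).
29 ≡ 1 (mod 4), so quadratic reciprocity gives (29|35) = (35|29). Reduce: 35 ≡ 6 (mod 29). Now have -(6|29).
Factor out 2: 6 = 2·3. Since 29 ≡ 5 (mod 8), (2|29) = -1. Now have (3|29).
29 ≡ 1 (mod 4), so quadratic reciprocity gives (3|29) = (29|3). Reduce: 29 ≡ 2 (mod 3). Now have (2|3).
Factor out 2: 2 = 2. Since 3 ≡ 3 (mod 8), (2|3) = -1. Now have -(1|3).
(1|3) = 1. Collecting the sign factors: -1.
Product: (1)·(-1) = -1.

-1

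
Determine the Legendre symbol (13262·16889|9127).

By multiplicativity, (13262·16889|9127) = (13262|9127)·(16889|9127).
First factor (13262|9127):
(13262|9127)
  = (4135|9127)    [13262 ≡ 4135 mod 9127]
  = -(9127|4135)    [QR: both ≡ 3 mod 4, sign flips]
  = -(857|4135)    [9127 ≡ 857 mod 4135]
  = -(4135|857)    [QR: 857 ≡ 1 mod 4, sign kept]
  = -(707|857)    [4135 ≡ 707 mod 857]
  = -(857|707)    [QR: 857 ≡ 1 mod 4, sign kept]
  = -(150|707)    [857 ≡ 150 mod 707]
  = (75|707)    [707 ≡ 3 mod 8 ⇒ (2|707) = -1]
  = -(707|75)    [QR: both ≡ 3 mod 4, sign flips]
  = -(32|75)    [707 ≡ 32 mod 75]
  = (1|75)    [75 ≡ 3 mod 8 ⇒ (2|75)^5 = -1]
  = 1    [(1|75) = 1]
Second factor (16889|9127):
(16889|9127)
  = (7762|9127)    [16889 ≡ 7762 mod 9127]
  = (3881|9127)    [9127 ≡ 7 mod 8 ⇒ (2|9127) = +1]
  = (9127|3881)    [QR: 3881 ≡ 1 mod 4, sign kept]
  = (1365|3881)    [9127 ≡ 1365 mod 3881]
  = (3881|1365)    [QR: 1365 ≡ 1 mod 4, sign kept]
  = (1151|1365)    [3881 ≡ 1151 mod 1365]
  = (1365|1151)    [QR: 1365 ≡ 1 mod 4, sign kept]
  = (214|1151)    [1365 ≡ 214 mod 1151]
  = (107|1151)    [1151 ≡ 7 mod 8 ⇒ (2|1151) = +1]
  = -(1151|107)    [QR: both ≡ 3 mod 4, sign flips]
  = -(81|107)    [1151 ≡ 81 mod 107]
  = -(107|81)    [QR: 81 ≡ 1 mod 4, sign kept]
  = -(26|81)    [107 ≡ 26 mod 81]
  = -(13|81)    [81 ≡ 1 mod 8 ⇒ (2|81) = +1]
  = -(81|13)    [QR: 13 ≡ 1 mod 4, sign kept]
  = -(3|13)    [81 ≡ 3 mod 13]
  = -(13|3)    [QR: 13 ≡ 1 mod 4, sign kept]
  = -(1|3)    [13 ≡ 1 mod 3]
  = -1    [(1|3) = 1]
Product: (1)·(-1) = -1.

-1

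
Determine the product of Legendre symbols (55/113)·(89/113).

By multiplicativity, (55·89/113) = (55/113)·(89/113).
First factor (55/113):
113 ≡ 1 (mod 4), so quadratic reciprocity gives (55/113) = (113/55). Reduce: 113 ≡ 3 (mod 55). Now have (3/55).
Both 3 ≡ 3 and 55 ≡ 3 (mod 4), so reciprocity gives (3/55) = -(55/3). Reduce: 55 ≡ 1 (mod 3). Now have -(1/3).
(1/3) = 1. Collecting the sign factors: -1.
Second factor (89/113):
89 ≡ 1 (mod 4), so quadratic reciprocity gives (89/113) = (113/89). Reduce: 113 ≡ 24 (mod 89). Now have (24/89).
Factor out 2: 24 = 2^3·3. Since 89 ≡ 1 (mod 8), (2/89) = +1, and (2/89)^3 = +1. Now have (3/89).
89 ≡ 1 (mod 4), so quadratic reciprocity gives (3/89) = (89/3). Reduce: 89 ≡ 2 (mod 3). Now have (2/3).
Factor out 2: 2 = 2. Since 3 ≡ 3 (mod 8), (2/3) = -1. Now have -(1/3).
(1/3) = 1. Collecting the sign factors: -1.
Product: (-1)·(-1) = 1.

1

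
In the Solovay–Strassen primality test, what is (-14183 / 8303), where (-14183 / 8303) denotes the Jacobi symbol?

(-14183 / 8303)
  = -(14183 / 8303)    [8303 ≡ 3 mod 4 ⇒ (-1 / 8303) = -1]
  = -(5880 / 8303)    [14183 ≡ 5880 mod 8303]
  = -(735 / 8303)    [8303 ≡ 7 mod 8 ⇒ (2 / 8303)^3 = +1]
  = (8303 / 735)    [QR: both ≡ 3 mod 4, sign flips]
  = (218 / 735)    [8303 ≡ 218 mod 735]
  = (109 / 735)    [735 ≡ 7 mod 8 ⇒ (2 / 735) = +1]
  = (735 / 109)    [QR: 109 ≡ 1 mod 4, sign kept]
  = (81 / 109)    [735 ≡ 81 mod 109]
  = (109 / 81)    [QR: 81 ≡ 1 mod 4, sign kept]
  = (28 / 81)    [109 ≡ 28 mod 81]
  = (7 / 81)    [81 ≡ 1 mod 8 ⇒ (2 / 81)^2 = +1]
  = (81 / 7)    [QR: 81 ≡ 1 mod 4, sign kept]
  = (4 / 7)    [81 ≡ 4 mod 7]
  = (1 / 7)    [7 ≡ 7 mod 8 ⇒ (2 / 7)^2 = +1]
  = 1    [(1 / 7) = 1]

1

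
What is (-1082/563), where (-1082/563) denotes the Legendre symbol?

Pull out -1: (-1082/563) = (-1/563)·(1082/563). Since 563 ≡ 3 (mod 4), (-1/563) = -1. Now have -(1082/563).
Reduce the numerator: 1082 ≡ 519 (mod 563), so (1082/563) = (519/563).
Both 519 ≡ 3 and 563 ≡ 3 (mod 4), so reciprocity gives (519/563) = -(563/519). Reduce: 563 ≡ 44 (mod 519). Now have (44/519).
Factor out 2: 44 = 2^2·11. Since 519 ≡ 7 (mod 8), (2/519) = +1, and (2/519)^2 = +1. Now have (11/519).
Both 11 ≡ 3 and 519 ≡ 3 (mod 4), so reciprocity gives (11/519) = -(519/11). Reduce: 519 ≡ 2 (mod 11). Now have -(2/11).
Factor out 2: 2 = 2. Since 11 ≡ 3 (mod 8), (2/11) = -1. Now have (1/11).
(1/11) = 1. Collecting the sign factors: 1.

1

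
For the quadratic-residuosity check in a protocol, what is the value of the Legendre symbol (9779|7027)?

(9779|7027)
  = (2752|7027)    [9779 ≡ 2752 mod 7027]
  = (43|7027)    [7027 ≡ 3 mod 8 ⇒ (2|7027)^6 = +1]
  = -(7027|43)    [QR: both ≡ 3 mod 4, sign flips]
  = -(18|43)    [7027 ≡ 18 mod 43]
  = (9|43)    [43 ≡ 3 mod 8 ⇒ (2|43) = -1]
  = (43|9)    [QR: 9 ≡ 1 mod 4, sign kept]
  = (7|9)    [43 ≡ 7 mod 9]
  = (9|7)    [QR: 9 ≡ 1 mod 4, sign kept]
  = (2|7)    [9 ≡ 2 mod 7]
  = (1|7)    [7 ≡ 7 mod 8 ⇒ (2|7) = +1]
  = 1    [(1|7) = 1]

1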